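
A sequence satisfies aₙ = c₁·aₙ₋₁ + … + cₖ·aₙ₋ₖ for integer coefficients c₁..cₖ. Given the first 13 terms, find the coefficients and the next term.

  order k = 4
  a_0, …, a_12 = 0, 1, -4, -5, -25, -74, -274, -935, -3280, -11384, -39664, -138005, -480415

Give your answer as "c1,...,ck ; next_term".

3,2,-2,3 ; -1672079

  a_4 = 3·-5 + 2·-4 + -2·1 + 3·0 = -25
  a_5 = 3·-25 + 2·-5 + -2·-4 + 3·1 = -74
  a_6 = 3·-74 + 2·-25 + -2·-5 + 3·-4 = -274
  a_7 = 3·-274 + 2·-74 + -2·-25 + 3·-5 = -935
  a_8 = 3·-935 + 2·-274 + -2·-74 + 3·-25 = -3280
  a_9 = 3·-3280 + 2·-935 + -2·-274 + 3·-74 = -11384
  a_10 = 3·-11384 + 2·-3280 + -2·-935 + 3·-274 = -39664
  a_11 = 3·-39664 + 2·-11384 + -2·-3280 + 3·-935 = -138005
  a_12 = 3·-138005 + 2·-39664 + -2·-11384 + 3·-3280 = -480415
  a_13 = 3·-480415 + 2·-138005 + -2·-39664 + 3·-11384 = -1672079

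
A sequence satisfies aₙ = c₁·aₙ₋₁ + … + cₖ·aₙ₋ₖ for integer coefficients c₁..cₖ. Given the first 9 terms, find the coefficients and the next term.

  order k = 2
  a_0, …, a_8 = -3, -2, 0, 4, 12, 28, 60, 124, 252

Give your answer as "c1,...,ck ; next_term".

3,-2 ; 508

  a_2 = 3·-2 + -2·-3 = 0
  a_3 = 3·0 + -2·-2 = 4
  a_4 = 3·4 + -2·0 = 12
  a_5 = 3·12 + -2·4 = 28
  a_6 = 3·28 + -2·12 = 60
  a_7 = 3·60 + -2·28 = 124
  a_8 = 3·124 + -2·60 = 252
  a_9 = 3·252 + -2·124 = 508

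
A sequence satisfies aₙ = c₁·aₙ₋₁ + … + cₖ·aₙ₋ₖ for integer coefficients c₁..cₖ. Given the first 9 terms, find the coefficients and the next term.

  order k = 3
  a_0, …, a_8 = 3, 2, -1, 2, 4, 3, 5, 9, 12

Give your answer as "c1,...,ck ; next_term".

1,0,1 ; 17

  a_3 = 1·-1 + 0·2 + 1·3 = 2
  a_4 = 1·2 + 0·-1 + 1·2 = 4
  a_5 = 1·4 + 0·2 + 1·-1 = 3
  a_6 = 1·3 + 0·4 + 1·2 = 5
  a_7 = 1·5 + 0·3 + 1·4 = 9
  a_8 = 1·9 + 0·5 + 1·3 = 12
  a_9 = 1·12 + 0·9 + 1·5 = 17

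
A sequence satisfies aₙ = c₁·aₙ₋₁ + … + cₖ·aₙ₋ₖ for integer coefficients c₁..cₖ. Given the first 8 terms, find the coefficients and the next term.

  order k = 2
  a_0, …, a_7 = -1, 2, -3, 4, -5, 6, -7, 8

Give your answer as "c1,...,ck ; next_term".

  a_2 = -2·2 + -1·-1 = -3
  a_3 = -2·-3 + -1·2 = 4
  a_4 = -2·4 + -1·-3 = -5
  a_5 = -2·-5 + -1·4 = 6
  a_6 = -2·6 + -1·-5 = -7
  a_7 = -2·-7 + -1·6 = 8
  a_8 = -2·8 + -1·-7 = -9

-2,-1 ; -9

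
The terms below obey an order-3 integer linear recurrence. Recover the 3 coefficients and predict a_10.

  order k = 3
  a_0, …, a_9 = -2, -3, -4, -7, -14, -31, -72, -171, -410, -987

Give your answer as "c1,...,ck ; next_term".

3,-1,-1 ; -2380

  a_3 = 3·-4 + -1·-3 + -1·-2 = -7
  a_4 = 3·-7 + -1·-4 + -1·-3 = -14
  a_5 = 3·-14 + -1·-7 + -1·-4 = -31
  a_6 = 3·-31 + -1·-14 + -1·-7 = -72
  a_7 = 3·-72 + -1·-31 + -1·-14 = -171
  a_8 = 3·-171 + -1·-72 + -1·-31 = -410
  a_9 = 3·-410 + -1·-171 + -1·-72 = -987
  a_10 = 3·-987 + -1·-410 + -1·-171 = -2380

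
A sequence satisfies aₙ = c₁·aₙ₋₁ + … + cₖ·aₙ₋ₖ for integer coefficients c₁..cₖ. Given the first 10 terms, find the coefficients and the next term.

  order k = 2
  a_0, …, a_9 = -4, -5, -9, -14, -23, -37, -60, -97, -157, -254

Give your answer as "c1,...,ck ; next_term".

  a_2 = 1·-5 + 1·-4 = -9
  a_3 = 1·-9 + 1·-5 = -14
  a_4 = 1·-14 + 1·-9 = -23
  a_5 = 1·-23 + 1·-14 = -37
  a_6 = 1·-37 + 1·-23 = -60
  a_7 = 1·-60 + 1·-37 = -97
  a_8 = 1·-97 + 1·-60 = -157
  a_9 = 1·-157 + 1·-97 = -254
  a_10 = 1·-254 + 1·-157 = -411

1,1 ; -411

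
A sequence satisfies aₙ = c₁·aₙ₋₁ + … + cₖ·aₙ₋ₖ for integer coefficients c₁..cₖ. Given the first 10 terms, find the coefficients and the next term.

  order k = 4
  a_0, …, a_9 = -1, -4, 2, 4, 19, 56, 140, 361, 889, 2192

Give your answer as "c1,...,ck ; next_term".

2,2,-1,-3 ; 5381

  a_4 = 2·4 + 2·2 + -1·-4 + -3·-1 = 19
  a_5 = 2·19 + 2·4 + -1·2 + -3·-4 = 56
  a_6 = 2·56 + 2·19 + -1·4 + -3·2 = 140
  a_7 = 2·140 + 2·56 + -1·19 + -3·4 = 361
  a_8 = 2·361 + 2·140 + -1·56 + -3·19 = 889
  a_9 = 2·889 + 2·361 + -1·140 + -3·56 = 2192
  a_10 = 2·2192 + 2·889 + -1·361 + -3·140 = 5381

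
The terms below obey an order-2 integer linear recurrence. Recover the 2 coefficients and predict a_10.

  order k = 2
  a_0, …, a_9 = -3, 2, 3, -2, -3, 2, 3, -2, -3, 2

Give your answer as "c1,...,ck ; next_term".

  a_2 = 0·2 + -1·-3 = 3
  a_3 = 0·3 + -1·2 = -2
  a_4 = 0·-2 + -1·3 = -3
  a_5 = 0·-3 + -1·-2 = 2
  a_6 = 0·2 + -1·-3 = 3
  a_7 = 0·3 + -1·2 = -2
  a_8 = 0·-2 + -1·3 = -3
  a_9 = 0·-3 + -1·-2 = 2
  a_10 = 0·2 + -1·-3 = 3

0,-1 ; 3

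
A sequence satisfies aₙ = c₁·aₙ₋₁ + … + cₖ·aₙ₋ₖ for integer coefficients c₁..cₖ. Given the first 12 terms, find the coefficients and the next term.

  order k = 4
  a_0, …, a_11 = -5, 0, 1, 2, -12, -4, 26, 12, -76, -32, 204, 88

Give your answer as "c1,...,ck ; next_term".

  a_4 = 0·2 + -2·1 + 0·0 + 2·-5 = -12
  a_5 = 0·-12 + -2·2 + 0·1 + 2·0 = -4
  a_6 = 0·-4 + -2·-12 + 0·2 + 2·1 = 26
  a_7 = 0·26 + -2·-4 + 0·-12 + 2·2 = 12
  a_8 = 0·12 + -2·26 + 0·-4 + 2·-12 = -76
  a_9 = 0·-76 + -2·12 + 0·26 + 2·-4 = -32
  a_10 = 0·-32 + -2·-76 + 0·12 + 2·26 = 204
  a_11 = 0·204 + -2·-32 + 0·-76 + 2·12 = 88
  a_12 = 0·88 + -2·204 + 0·-32 + 2·-76 = -560

0,-2,0,2 ; -560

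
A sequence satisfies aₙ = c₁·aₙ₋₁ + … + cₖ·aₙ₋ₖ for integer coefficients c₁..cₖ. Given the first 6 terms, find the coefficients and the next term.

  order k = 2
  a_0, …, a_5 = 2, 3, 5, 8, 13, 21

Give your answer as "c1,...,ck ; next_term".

  a_2 = 1·3 + 1·2 = 5
  a_3 = 1·5 + 1·3 = 8
  a_4 = 1·8 + 1·5 = 13
  a_5 = 1·13 + 1·8 = 21
  a_6 = 1·21 + 1·13 = 34

1,1 ; 34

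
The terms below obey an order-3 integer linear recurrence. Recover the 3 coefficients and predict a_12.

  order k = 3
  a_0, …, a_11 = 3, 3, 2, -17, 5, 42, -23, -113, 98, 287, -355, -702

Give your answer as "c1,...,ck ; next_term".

  a_3 = -1·2 + -3·3 + -2·3 = -17
  a_4 = -1·-17 + -3·2 + -2·3 = 5
  a_5 = -1·5 + -3·-17 + -2·2 = 42
  a_6 = -1·42 + -3·5 + -2·-17 = -23
  a_7 = -1·-23 + -3·42 + -2·5 = -113
  a_8 = -1·-113 + -3·-23 + -2·42 = 98
  a_9 = -1·98 + -3·-113 + -2·-23 = 287
  a_10 = -1·287 + -3·98 + -2·-113 = -355
  a_11 = -1·-355 + -3·287 + -2·98 = -702
  a_12 = -1·-702 + -3·-355 + -2·287 = 1193

-1,-3,-2 ; 1193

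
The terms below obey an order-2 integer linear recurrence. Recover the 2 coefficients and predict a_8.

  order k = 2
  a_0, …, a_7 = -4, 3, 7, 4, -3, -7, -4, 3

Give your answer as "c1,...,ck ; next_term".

  a_2 = 1·3 + -1·-4 = 7
  a_3 = 1·7 + -1·3 = 4
  a_4 = 1·4 + -1·7 = -3
  a_5 = 1·-3 + -1·4 = -7
  a_6 = 1·-7 + -1·-3 = -4
  a_7 = 1·-4 + -1·-7 = 3
  a_8 = 1·3 + -1·-4 = 7

1,-1 ; 7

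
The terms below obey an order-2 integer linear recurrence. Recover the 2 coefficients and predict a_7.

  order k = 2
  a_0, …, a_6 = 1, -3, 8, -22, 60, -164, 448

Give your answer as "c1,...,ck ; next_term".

-2,2 ; -1224

  a_2 = -2·-3 + 2·1 = 8
  a_3 = -2·8 + 2·-3 = -22
  a_4 = -2·-22 + 2·8 = 60
  a_5 = -2·60 + 2·-22 = -164
  a_6 = -2·-164 + 2·60 = 448
  a_7 = -2·448 + 2·-164 = -1224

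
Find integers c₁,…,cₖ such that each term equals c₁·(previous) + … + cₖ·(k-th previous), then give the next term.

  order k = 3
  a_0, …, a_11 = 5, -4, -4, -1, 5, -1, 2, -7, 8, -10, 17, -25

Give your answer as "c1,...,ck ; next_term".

-1,0,-1 ; 35

  a_3 = -1·-4 + 0·-4 + -1·5 = -1
  a_4 = -1·-1 + 0·-4 + -1·-4 = 5
  a_5 = -1·5 + 0·-1 + -1·-4 = -1
  a_6 = -1·-1 + 0·5 + -1·-1 = 2
  a_7 = -1·2 + 0·-1 + -1·5 = -7
  a_8 = -1·-7 + 0·2 + -1·-1 = 8
  a_9 = -1·8 + 0·-7 + -1·2 = -10
  a_10 = -1·-10 + 0·8 + -1·-7 = 17
  a_11 = -1·17 + 0·-10 + -1·8 = -25
  a_12 = -1·-25 + 0·17 + -1·-10 = 35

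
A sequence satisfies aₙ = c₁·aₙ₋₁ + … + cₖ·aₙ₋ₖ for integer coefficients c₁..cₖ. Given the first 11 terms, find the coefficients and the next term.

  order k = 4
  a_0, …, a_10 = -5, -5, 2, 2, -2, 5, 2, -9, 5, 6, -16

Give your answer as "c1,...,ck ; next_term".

  a_4 = 0·2 + -1·2 + 1·-5 + -1·-5 = -2
  a_5 = 0·-2 + -1·2 + 1·2 + -1·-5 = 5
  a_6 = 0·5 + -1·-2 + 1·2 + -1·2 = 2
  a_7 = 0·2 + -1·5 + 1·-2 + -1·2 = -9
  a_8 = 0·-9 + -1·2 + 1·5 + -1·-2 = 5
  a_9 = 0·5 + -1·-9 + 1·2 + -1·5 = 6
  a_10 = 0·6 + -1·5 + 1·-9 + -1·2 = -16
  a_11 = 0·-16 + -1·6 + 1·5 + -1·-9 = 8

0,-1,1,-1 ; 8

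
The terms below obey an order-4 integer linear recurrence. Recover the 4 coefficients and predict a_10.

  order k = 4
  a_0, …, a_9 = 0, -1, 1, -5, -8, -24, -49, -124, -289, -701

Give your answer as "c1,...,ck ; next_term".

  a_4 = 2·-5 + 1·1 + -1·-1 + 2·0 = -8
  a_5 = 2·-8 + 1·-5 + -1·1 + 2·-1 = -24
  a_6 = 2·-24 + 1·-8 + -1·-5 + 2·1 = -49
  a_7 = 2·-49 + 1·-24 + -1·-8 + 2·-5 = -124
  a_8 = 2·-124 + 1·-49 + -1·-24 + 2·-8 = -289
  a_9 = 2·-289 + 1·-124 + -1·-49 + 2·-24 = -701
  a_10 = 2·-701 + 1·-289 + -1·-124 + 2·-49 = -1665

2,1,-1,2 ; -1665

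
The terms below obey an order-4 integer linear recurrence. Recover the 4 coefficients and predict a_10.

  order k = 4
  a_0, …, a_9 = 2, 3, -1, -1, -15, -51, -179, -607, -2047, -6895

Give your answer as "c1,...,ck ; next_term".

  a_4 = 3·-1 + 2·-1 + -2·3 + -2·2 = -15
  a_5 = 3·-15 + 2·-1 + -2·-1 + -2·3 = -51
  a_6 = 3·-51 + 2·-15 + -2·-1 + -2·-1 = -179
  a_7 = 3·-179 + 2·-51 + -2·-15 + -2·-1 = -607
  a_8 = 3·-607 + 2·-179 + -2·-51 + -2·-15 = -2047
  a_9 = 3·-2047 + 2·-607 + -2·-179 + -2·-51 = -6895
  a_10 = 3·-6895 + 2·-2047 + -2·-607 + -2·-179 = -23207

3,2,-2,-2 ; -23207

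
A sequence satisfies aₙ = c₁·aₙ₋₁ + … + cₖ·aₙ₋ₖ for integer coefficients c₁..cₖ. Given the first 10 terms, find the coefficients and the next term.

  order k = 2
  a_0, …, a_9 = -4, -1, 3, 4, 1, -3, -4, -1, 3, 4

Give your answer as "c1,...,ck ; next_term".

  a_2 = 1·-1 + -1·-4 = 3
  a_3 = 1·3 + -1·-1 = 4
  a_4 = 1·4 + -1·3 = 1
  a_5 = 1·1 + -1·4 = -3
  a_6 = 1·-3 + -1·1 = -4
  a_7 = 1·-4 + -1·-3 = -1
  a_8 = 1·-1 + -1·-4 = 3
  a_9 = 1·3 + -1·-1 = 4
  a_10 = 1·4 + -1·3 = 1

1,-1 ; 1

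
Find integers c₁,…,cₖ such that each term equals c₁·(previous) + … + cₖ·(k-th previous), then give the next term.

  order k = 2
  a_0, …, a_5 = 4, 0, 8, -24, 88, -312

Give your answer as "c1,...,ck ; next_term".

-3,2 ; 1112

  a_2 = -3·0 + 2·4 = 8
  a_3 = -3·8 + 2·0 = -24
  a_4 = -3·-24 + 2·8 = 88
  a_5 = -3·88 + 2·-24 = -312
  a_6 = -3·-312 + 2·88 = 1112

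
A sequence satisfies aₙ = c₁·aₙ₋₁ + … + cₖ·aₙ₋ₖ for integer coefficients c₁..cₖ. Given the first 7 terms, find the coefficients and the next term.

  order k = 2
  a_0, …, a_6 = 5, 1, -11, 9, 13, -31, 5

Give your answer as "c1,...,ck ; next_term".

  a_2 = -1·1 + -2·5 = -11
  a_3 = -1·-11 + -2·1 = 9
  a_4 = -1·9 + -2·-11 = 13
  a_5 = -1·13 + -2·9 = -31
  a_6 = -1·-31 + -2·13 = 5
  a_7 = -1·5 + -2·-31 = 57

-1,-2 ; 57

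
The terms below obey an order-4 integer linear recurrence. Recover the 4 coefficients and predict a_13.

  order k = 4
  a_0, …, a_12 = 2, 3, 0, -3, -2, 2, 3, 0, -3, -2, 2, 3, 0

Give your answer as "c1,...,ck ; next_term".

  a_4 = -1·-3 + -1·0 + -1·3 + -1·2 = -2
  a_5 = -1·-2 + -1·-3 + -1·0 + -1·3 = 2
  a_6 = -1·2 + -1·-2 + -1·-3 + -1·0 = 3
  a_7 = -1·3 + -1·2 + -1·-2 + -1·-3 = 0
  a_8 = -1·0 + -1·3 + -1·2 + -1·-2 = -3
  a_9 = -1·-3 + -1·0 + -1·3 + -1·2 = -2
  a_10 = -1·-2 + -1·-3 + -1·0 + -1·3 = 2
  a_11 = -1·2 + -1·-2 + -1·-3 + -1·0 = 3
  a_12 = -1·3 + -1·2 + -1·-2 + -1·-3 = 0
  a_13 = -1·0 + -1·3 + -1·2 + -1·-2 = -3

-1,-1,-1,-1 ; -3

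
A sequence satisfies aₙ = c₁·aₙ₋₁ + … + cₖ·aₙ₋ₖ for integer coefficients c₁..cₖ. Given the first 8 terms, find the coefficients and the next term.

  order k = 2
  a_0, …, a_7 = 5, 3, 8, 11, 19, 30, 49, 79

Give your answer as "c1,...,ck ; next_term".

1,1 ; 128

  a_2 = 1·3 + 1·5 = 8
  a_3 = 1·8 + 1·3 = 11
  a_4 = 1·11 + 1·8 = 19
  a_5 = 1·19 + 1·11 = 30
  a_6 = 1·30 + 1·19 = 49
  a_7 = 1·49 + 1·30 = 79
  a_8 = 1·79 + 1·49 = 128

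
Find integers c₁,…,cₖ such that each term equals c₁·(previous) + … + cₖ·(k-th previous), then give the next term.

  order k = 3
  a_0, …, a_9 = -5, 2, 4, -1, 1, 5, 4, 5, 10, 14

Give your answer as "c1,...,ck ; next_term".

  a_3 = 1·4 + 0·2 + 1·-5 = -1
  a_4 = 1·-1 + 0·4 + 1·2 = 1
  a_5 = 1·1 + 0·-1 + 1·4 = 5
  a_6 = 1·5 + 0·1 + 1·-1 = 4
  a_7 = 1·4 + 0·5 + 1·1 = 5
  a_8 = 1·5 + 0·4 + 1·5 = 10
  a_9 = 1·10 + 0·5 + 1·4 = 14
  a_10 = 1·14 + 0·10 + 1·5 = 19

1,0,1 ; 19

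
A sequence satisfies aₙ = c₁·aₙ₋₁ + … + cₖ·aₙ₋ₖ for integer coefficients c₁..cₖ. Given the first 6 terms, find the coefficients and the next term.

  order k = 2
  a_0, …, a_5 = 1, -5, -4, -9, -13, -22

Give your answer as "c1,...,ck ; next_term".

1,1 ; -35

  a_2 = 1·-5 + 1·1 = -4
  a_3 = 1·-4 + 1·-5 = -9
  a_4 = 1·-9 + 1·-4 = -13
  a_5 = 1·-13 + 1·-9 = -22
  a_6 = 1·-22 + 1·-13 = -35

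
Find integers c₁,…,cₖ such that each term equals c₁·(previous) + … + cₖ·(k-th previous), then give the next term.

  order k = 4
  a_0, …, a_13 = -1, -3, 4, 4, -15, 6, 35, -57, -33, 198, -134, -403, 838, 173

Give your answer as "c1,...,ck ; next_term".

  a_4 = -1·4 + -3·4 + 0·-3 + -1·-1 = -15
  a_5 = -1·-15 + -3·4 + 0·4 + -1·-3 = 6
  a_6 = -1·6 + -3·-15 + 0·4 + -1·4 = 35
  a_7 = -1·35 + -3·6 + 0·-15 + -1·4 = -57
  a_8 = -1·-57 + -3·35 + 0·6 + -1·-15 = -33
  a_9 = -1·-33 + -3·-57 + 0·35 + -1·6 = 198
  a_10 = -1·198 + -3·-33 + 0·-57 + -1·35 = -134
  a_11 = -1·-134 + -3·198 + 0·-33 + -1·-57 = -403
  a_12 = -1·-403 + -3·-134 + 0·198 + -1·-33 = 838
  a_13 = -1·838 + -3·-403 + 0·-134 + -1·198 = 173
  a_14 = -1·173 + -3·838 + 0·-403 + -1·-134 = -2553

-1,-3,0,-1 ; -2553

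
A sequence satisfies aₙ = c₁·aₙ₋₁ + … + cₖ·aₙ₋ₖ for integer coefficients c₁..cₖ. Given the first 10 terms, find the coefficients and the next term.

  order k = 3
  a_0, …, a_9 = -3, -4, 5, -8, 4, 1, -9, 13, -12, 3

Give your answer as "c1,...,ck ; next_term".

-1,0,1 ; 10

  a_3 = -1·5 + 0·-4 + 1·-3 = -8
  a_4 = -1·-8 + 0·5 + 1·-4 = 4
  a_5 = -1·4 + 0·-8 + 1·5 = 1
  a_6 = -1·1 + 0·4 + 1·-8 = -9
  a_7 = -1·-9 + 0·1 + 1·4 = 13
  a_8 = -1·13 + 0·-9 + 1·1 = -12
  a_9 = -1·-12 + 0·13 + 1·-9 = 3
  a_10 = -1·3 + 0·-12 + 1·13 = 10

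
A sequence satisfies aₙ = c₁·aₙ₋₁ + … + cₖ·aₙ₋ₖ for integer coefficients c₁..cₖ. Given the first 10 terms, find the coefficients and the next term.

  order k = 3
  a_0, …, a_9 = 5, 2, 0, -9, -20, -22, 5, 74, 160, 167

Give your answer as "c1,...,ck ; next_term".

  a_3 = 2·0 + -2·2 + -1·5 = -9
  a_4 = 2·-9 + -2·0 + -1·2 = -20
  a_5 = 2·-20 + -2·-9 + -1·0 = -22
  a_6 = 2·-22 + -2·-20 + -1·-9 = 5
  a_7 = 2·5 + -2·-22 + -1·-20 = 74
  a_8 = 2·74 + -2·5 + -1·-22 = 160
  a_9 = 2·160 + -2·74 + -1·5 = 167
  a_10 = 2·167 + -2·160 + -1·74 = -60

2,-2,-1 ; -60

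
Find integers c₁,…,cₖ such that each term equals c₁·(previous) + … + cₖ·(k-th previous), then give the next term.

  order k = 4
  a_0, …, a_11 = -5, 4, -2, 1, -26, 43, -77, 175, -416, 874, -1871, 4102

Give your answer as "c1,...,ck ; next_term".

  a_4 = -1·1 + 1·-2 + -2·4 + 3·-5 = -26
  a_5 = -1·-26 + 1·1 + -2·-2 + 3·4 = 43
  a_6 = -1·43 + 1·-26 + -2·1 + 3·-2 = -77
  a_7 = -1·-77 + 1·43 + -2·-26 + 3·1 = 175
  a_8 = -1·175 + 1·-77 + -2·43 + 3·-26 = -416
  a_9 = -1·-416 + 1·175 + -2·-77 + 3·43 = 874
  a_10 = -1·874 + 1·-416 + -2·175 + 3·-77 = -1871
  a_11 = -1·-1871 + 1·874 + -2·-416 + 3·175 = 4102
  a_12 = -1·4102 + 1·-1871 + -2·874 + 3·-416 = -8969

-1,1,-2,3 ; -8969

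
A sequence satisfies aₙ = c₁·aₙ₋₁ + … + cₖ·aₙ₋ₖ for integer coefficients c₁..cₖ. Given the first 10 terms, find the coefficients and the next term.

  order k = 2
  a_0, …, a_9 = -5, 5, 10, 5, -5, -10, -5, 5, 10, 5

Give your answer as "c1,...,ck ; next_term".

1,-1 ; -5

  a_2 = 1·5 + -1·-5 = 10
  a_3 = 1·10 + -1·5 = 5
  a_4 = 1·5 + -1·10 = -5
  a_5 = 1·-5 + -1·5 = -10
  a_6 = 1·-10 + -1·-5 = -5
  a_7 = 1·-5 + -1·-10 = 5
  a_8 = 1·5 + -1·-5 = 10
  a_9 = 1·10 + -1·5 = 5
  a_10 = 1·5 + -1·10 = -5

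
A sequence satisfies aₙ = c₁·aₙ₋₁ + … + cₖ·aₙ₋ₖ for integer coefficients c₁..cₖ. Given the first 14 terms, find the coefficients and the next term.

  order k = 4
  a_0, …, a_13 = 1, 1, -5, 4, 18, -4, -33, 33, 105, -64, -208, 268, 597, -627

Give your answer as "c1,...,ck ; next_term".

  a_4 = 1·4 + -2·-5 + 3·1 + 1·1 = 18
  a_5 = 1·18 + -2·4 + 3·-5 + 1·1 = -4
  a_6 = 1·-4 + -2·18 + 3·4 + 1·-5 = -33
  a_7 = 1·-33 + -2·-4 + 3·18 + 1·4 = 33
  a_8 = 1·33 + -2·-33 + 3·-4 + 1·18 = 105
  a_9 = 1·105 + -2·33 + 3·-33 + 1·-4 = -64
  a_10 = 1·-64 + -2·105 + 3·33 + 1·-33 = -208
  a_11 = 1·-208 + -2·-64 + 3·105 + 1·33 = 268
  a_12 = 1·268 + -2·-208 + 3·-64 + 1·105 = 597
  a_13 = 1·597 + -2·268 + 3·-208 + 1·-64 = -627
  a_14 = 1·-627 + -2·597 + 3·268 + 1·-208 = -1225

1,-2,3,1 ; -1225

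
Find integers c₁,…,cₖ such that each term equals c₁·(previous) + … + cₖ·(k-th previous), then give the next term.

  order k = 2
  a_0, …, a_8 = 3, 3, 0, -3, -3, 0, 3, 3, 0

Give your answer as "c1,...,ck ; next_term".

  a_2 = 1·3 + -1·3 = 0
  a_3 = 1·0 + -1·3 = -3
  a_4 = 1·-3 + -1·0 = -3
  a_5 = 1·-3 + -1·-3 = 0
  a_6 = 1·0 + -1·-3 = 3
  a_7 = 1·3 + -1·0 = 3
  a_8 = 1·3 + -1·3 = 0
  a_9 = 1·0 + -1·3 = -3

1,-1 ; -3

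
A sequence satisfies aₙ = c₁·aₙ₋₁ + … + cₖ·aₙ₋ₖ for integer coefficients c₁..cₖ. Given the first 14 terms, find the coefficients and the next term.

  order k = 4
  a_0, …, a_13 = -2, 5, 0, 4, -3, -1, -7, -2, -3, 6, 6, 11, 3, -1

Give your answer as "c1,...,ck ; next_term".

0,1,-1,-1 ; -14

  a_4 = 0·4 + 1·0 + -1·5 + -1·-2 = -3
  a_5 = 0·-3 + 1·4 + -1·0 + -1·5 = -1
  a_6 = 0·-1 + 1·-3 + -1·4 + -1·0 = -7
  a_7 = 0·-7 + 1·-1 + -1·-3 + -1·4 = -2
  a_8 = 0·-2 + 1·-7 + -1·-1 + -1·-3 = -3
  a_9 = 0·-3 + 1·-2 + -1·-7 + -1·-1 = 6
  a_10 = 0·6 + 1·-3 + -1·-2 + -1·-7 = 6
  a_11 = 0·6 + 1·6 + -1·-3 + -1·-2 = 11
  a_12 = 0·11 + 1·6 + -1·6 + -1·-3 = 3
  a_13 = 0·3 + 1·11 + -1·6 + -1·6 = -1
  a_14 = 0·-1 + 1·3 + -1·11 + -1·6 = -14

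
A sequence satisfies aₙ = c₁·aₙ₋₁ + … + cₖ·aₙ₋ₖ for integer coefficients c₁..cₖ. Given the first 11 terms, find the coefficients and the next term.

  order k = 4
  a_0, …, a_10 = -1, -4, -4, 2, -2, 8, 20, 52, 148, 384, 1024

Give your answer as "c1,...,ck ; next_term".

2,2,0,-2 ; 2712

  a_4 = 2·2 + 2·-4 + 0·-4 + -2·-1 = -2
  a_5 = 2·-2 + 2·2 + 0·-4 + -2·-4 = 8
  a_6 = 2·8 + 2·-2 + 0·2 + -2·-4 = 20
  a_7 = 2·20 + 2·8 + 0·-2 + -2·2 = 52
  a_8 = 2·52 + 2·20 + 0·8 + -2·-2 = 148
  a_9 = 2·148 + 2·52 + 0·20 + -2·8 = 384
  a_10 = 2·384 + 2·148 + 0·52 + -2·20 = 1024
  a_11 = 2·1024 + 2·384 + 0·148 + -2·52 = 2712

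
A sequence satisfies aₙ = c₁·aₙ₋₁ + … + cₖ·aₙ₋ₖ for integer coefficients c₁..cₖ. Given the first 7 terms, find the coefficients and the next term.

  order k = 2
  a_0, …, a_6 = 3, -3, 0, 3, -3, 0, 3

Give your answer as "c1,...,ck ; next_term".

  a_2 = -1·-3 + -1·3 = 0
  a_3 = -1·0 + -1·-3 = 3
  a_4 = -1·3 + -1·0 = -3
  a_5 = -1·-3 + -1·3 = 0
  a_6 = -1·0 + -1·-3 = 3
  a_7 = -1·3 + -1·0 = -3

-1,-1 ; -3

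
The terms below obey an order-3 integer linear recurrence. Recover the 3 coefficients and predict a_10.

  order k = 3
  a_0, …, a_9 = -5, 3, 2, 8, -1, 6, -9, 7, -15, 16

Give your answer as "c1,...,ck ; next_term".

0,1,-1 ; -22

  a_3 = 0·2 + 1·3 + -1·-5 = 8
  a_4 = 0·8 + 1·2 + -1·3 = -1
  a_5 = 0·-1 + 1·8 + -1·2 = 6
  a_6 = 0·6 + 1·-1 + -1·8 = -9
  a_7 = 0·-9 + 1·6 + -1·-1 = 7
  a_8 = 0·7 + 1·-9 + -1·6 = -15
  a_9 = 0·-15 + 1·7 + -1·-9 = 16
  a_10 = 0·16 + 1·-15 + -1·7 = -22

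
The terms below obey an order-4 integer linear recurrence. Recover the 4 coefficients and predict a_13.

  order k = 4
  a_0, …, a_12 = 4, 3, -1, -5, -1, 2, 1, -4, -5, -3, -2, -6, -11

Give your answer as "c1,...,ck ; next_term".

1,0,0,1 ; -14

  a_4 = 1·-5 + 0·-1 + 0·3 + 1·4 = -1
  a_5 = 1·-1 + 0·-5 + 0·-1 + 1·3 = 2
  a_6 = 1·2 + 0·-1 + 0·-5 + 1·-1 = 1
  a_7 = 1·1 + 0·2 + 0·-1 + 1·-5 = -4
  a_8 = 1·-4 + 0·1 + 0·2 + 1·-1 = -5
  a_9 = 1·-5 + 0·-4 + 0·1 + 1·2 = -3
  a_10 = 1·-3 + 0·-5 + 0·-4 + 1·1 = -2
  a_11 = 1·-2 + 0·-3 + 0·-5 + 1·-4 = -6
  a_12 = 1·-6 + 0·-2 + 0·-3 + 1·-5 = -11
  a_13 = 1·-11 + 0·-6 + 0·-2 + 1·-3 = -14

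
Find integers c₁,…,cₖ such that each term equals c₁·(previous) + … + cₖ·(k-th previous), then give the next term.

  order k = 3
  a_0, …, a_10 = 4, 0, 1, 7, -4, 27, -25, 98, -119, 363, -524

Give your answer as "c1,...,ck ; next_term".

-1,3,2 ; 1375

  a_3 = -1·1 + 3·0 + 2·4 = 7
  a_4 = -1·7 + 3·1 + 2·0 = -4
  a_5 = -1·-4 + 3·7 + 2·1 = 27
  a_6 = -1·27 + 3·-4 + 2·7 = -25
  a_7 = -1·-25 + 3·27 + 2·-4 = 98
  a_8 = -1·98 + 3·-25 + 2·27 = -119
  a_9 = -1·-119 + 3·98 + 2·-25 = 363
  a_10 = -1·363 + 3·-119 + 2·98 = -524
  a_11 = -1·-524 + 3·363 + 2·-119 = 1375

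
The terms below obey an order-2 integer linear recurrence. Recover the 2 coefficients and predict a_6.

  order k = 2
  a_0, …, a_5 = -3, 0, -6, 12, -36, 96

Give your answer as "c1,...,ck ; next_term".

  a_2 = -2·0 + 2·-3 = -6
  a_3 = -2·-6 + 2·0 = 12
  a_4 = -2·12 + 2·-6 = -36
  a_5 = -2·-36 + 2·12 = 96
  a_6 = -2·96 + 2·-36 = -264

-2,2 ; -264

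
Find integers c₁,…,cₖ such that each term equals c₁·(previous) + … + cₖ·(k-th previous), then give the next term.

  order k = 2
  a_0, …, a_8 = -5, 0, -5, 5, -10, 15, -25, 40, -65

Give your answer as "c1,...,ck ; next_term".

-1,1 ; 105

  a_2 = -1·0 + 1·-5 = -5
  a_3 = -1·-5 + 1·0 = 5
  a_4 = -1·5 + 1·-5 = -10
  a_5 = -1·-10 + 1·5 = 15
  a_6 = -1·15 + 1·-10 = -25
  a_7 = -1·-25 + 1·15 = 40
  a_8 = -1·40 + 1·-25 = -65
  a_9 = -1·-65 + 1·40 = 105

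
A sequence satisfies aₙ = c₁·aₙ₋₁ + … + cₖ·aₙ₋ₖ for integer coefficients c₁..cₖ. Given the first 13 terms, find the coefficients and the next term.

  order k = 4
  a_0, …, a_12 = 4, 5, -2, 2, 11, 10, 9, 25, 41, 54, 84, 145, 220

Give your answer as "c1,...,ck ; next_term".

  a_4 = 0·2 + 1·-2 + 1·5 + 2·4 = 11
  a_5 = 0·11 + 1·2 + 1·-2 + 2·5 = 10
  a_6 = 0·10 + 1·11 + 1·2 + 2·-2 = 9
  a_7 = 0·9 + 1·10 + 1·11 + 2·2 = 25
  a_8 = 0·25 + 1·9 + 1·10 + 2·11 = 41
  a_9 = 0·41 + 1·25 + 1·9 + 2·10 = 54
  a_10 = 0·54 + 1·41 + 1·25 + 2·9 = 84
  a_11 = 0·84 + 1·54 + 1·41 + 2·25 = 145
  a_12 = 0·145 + 1·84 + 1·54 + 2·41 = 220
  a_13 = 0·220 + 1·145 + 1·84 + 2·54 = 337

0,1,1,2 ; 337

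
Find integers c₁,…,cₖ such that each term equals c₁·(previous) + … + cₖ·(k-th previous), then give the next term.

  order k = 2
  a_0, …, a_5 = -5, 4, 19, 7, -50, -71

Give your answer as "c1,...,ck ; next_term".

1,-3 ; 79

  a_2 = 1·4 + -3·-5 = 19
  a_3 = 1·19 + -3·4 = 7
  a_4 = 1·7 + -3·19 = -50
  a_5 = 1·-50 + -3·7 = -71
  a_6 = 1·-71 + -3·-50 = 79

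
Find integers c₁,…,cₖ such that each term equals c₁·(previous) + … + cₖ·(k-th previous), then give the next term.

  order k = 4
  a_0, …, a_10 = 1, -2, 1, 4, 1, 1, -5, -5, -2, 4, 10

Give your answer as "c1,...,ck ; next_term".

0,0,-1,-1 ; 7

  a_4 = 0·4 + 0·1 + -1·-2 + -1·1 = 1
  a_5 = 0·1 + 0·4 + -1·1 + -1·-2 = 1
  a_6 = 0·1 + 0·1 + -1·4 + -1·1 = -5
  a_7 = 0·-5 + 0·1 + -1·1 + -1·4 = -5
  a_8 = 0·-5 + 0·-5 + -1·1 + -1·1 = -2
  a_9 = 0·-2 + 0·-5 + -1·-5 + -1·1 = 4
  a_10 = 0·4 + 0·-2 + -1·-5 + -1·-5 = 10
  a_11 = 0·10 + 0·4 + -1·-2 + -1·-5 = 7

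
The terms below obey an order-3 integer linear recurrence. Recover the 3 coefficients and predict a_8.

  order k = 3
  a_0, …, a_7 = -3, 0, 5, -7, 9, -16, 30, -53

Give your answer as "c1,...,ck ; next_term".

-2,-1,-1 ; 92

  a_3 = -2·5 + -1·0 + -1·-3 = -7
  a_4 = -2·-7 + -1·5 + -1·0 = 9
  a_5 = -2·9 + -1·-7 + -1·5 = -16
  a_6 = -2·-16 + -1·9 + -1·-7 = 30
  a_7 = -2·30 + -1·-16 + -1·9 = -53
  a_8 = -2·-53 + -1·30 + -1·-16 = 92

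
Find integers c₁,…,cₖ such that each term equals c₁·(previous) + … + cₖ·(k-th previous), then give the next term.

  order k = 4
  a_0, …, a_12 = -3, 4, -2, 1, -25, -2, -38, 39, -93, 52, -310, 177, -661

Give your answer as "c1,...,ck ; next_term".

1,1,-3,4 ; 654

  a_4 = 1·1 + 1·-2 + -3·4 + 4·-3 = -25
  a_5 = 1·-25 + 1·1 + -3·-2 + 4·4 = -2
  a_6 = 1·-2 + 1·-25 + -3·1 + 4·-2 = -38
  a_7 = 1·-38 + 1·-2 + -3·-25 + 4·1 = 39
  a_8 = 1·39 + 1·-38 + -3·-2 + 4·-25 = -93
  a_9 = 1·-93 + 1·39 + -3·-38 + 4·-2 = 52
  a_10 = 1·52 + 1·-93 + -3·39 + 4·-38 = -310
  a_11 = 1·-310 + 1·52 + -3·-93 + 4·39 = 177
  a_12 = 1·177 + 1·-310 + -3·52 + 4·-93 = -661
  a_13 = 1·-661 + 1·177 + -3·-310 + 4·52 = 654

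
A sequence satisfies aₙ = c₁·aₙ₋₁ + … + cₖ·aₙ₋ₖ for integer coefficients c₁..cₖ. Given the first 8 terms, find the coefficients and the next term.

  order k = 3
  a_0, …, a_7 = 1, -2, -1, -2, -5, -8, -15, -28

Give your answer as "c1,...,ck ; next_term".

1,1,1 ; -51

  a_3 = 1·-1 + 1·-2 + 1·1 = -2
  a_4 = 1·-2 + 1·-1 + 1·-2 = -5
  a_5 = 1·-5 + 1·-2 + 1·-1 = -8
  a_6 = 1·-8 + 1·-5 + 1·-2 = -15
  a_7 = 1·-15 + 1·-8 + 1·-5 = -28
  a_8 = 1·-28 + 1·-15 + 1·-8 = -51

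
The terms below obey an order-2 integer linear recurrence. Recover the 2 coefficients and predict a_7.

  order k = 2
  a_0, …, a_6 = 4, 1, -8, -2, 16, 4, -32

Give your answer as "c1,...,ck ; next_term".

  a_2 = 0·1 + -2·4 = -8
  a_3 = 0·-8 + -2·1 = -2
  a_4 = 0·-2 + -2·-8 = 16
  a_5 = 0·16 + -2·-2 = 4
  a_6 = 0·4 + -2·16 = -32
  a_7 = 0·-32 + -2·4 = -8

0,-2 ; -8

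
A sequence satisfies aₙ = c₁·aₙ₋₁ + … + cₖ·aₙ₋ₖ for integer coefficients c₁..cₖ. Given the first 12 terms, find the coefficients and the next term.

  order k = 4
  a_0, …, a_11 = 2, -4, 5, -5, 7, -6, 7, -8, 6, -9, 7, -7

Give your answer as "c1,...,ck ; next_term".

  a_4 = 0·-5 + 1·5 + -1·-4 + -1·2 = 7
  a_5 = 0·7 + 1·-5 + -1·5 + -1·-4 = -6
  a_6 = 0·-6 + 1·7 + -1·-5 + -1·5 = 7
  a_7 = 0·7 + 1·-6 + -1·7 + -1·-5 = -8
  a_8 = 0·-8 + 1·7 + -1·-6 + -1·7 = 6
  a_9 = 0·6 + 1·-8 + -1·7 + -1·-6 = -9
  a_10 = 0·-9 + 1·6 + -1·-8 + -1·7 = 7
  a_11 = 0·7 + 1·-9 + -1·6 + -1·-8 = -7
  a_12 = 0·-7 + 1·7 + -1·-9 + -1·6 = 10

0,1,-1,-1 ; 10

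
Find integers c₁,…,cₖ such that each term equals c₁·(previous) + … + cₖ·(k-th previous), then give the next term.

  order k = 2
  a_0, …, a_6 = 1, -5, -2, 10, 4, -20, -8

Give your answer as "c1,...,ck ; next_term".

0,-2 ; 40

  a_2 = 0·-5 + -2·1 = -2
  a_3 = 0·-2 + -2·-5 = 10
  a_4 = 0·10 + -2·-2 = 4
  a_5 = 0·4 + -2·10 = -20
  a_6 = 0·-20 + -2·4 = -8
  a_7 = 0·-8 + -2·-20 = 40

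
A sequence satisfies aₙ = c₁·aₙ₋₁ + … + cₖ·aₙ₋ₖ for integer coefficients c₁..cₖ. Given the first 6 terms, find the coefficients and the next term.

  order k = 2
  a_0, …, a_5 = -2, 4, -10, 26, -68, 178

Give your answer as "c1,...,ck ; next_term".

-3,-1 ; -466

  a_2 = -3·4 + -1·-2 = -10
  a_3 = -3·-10 + -1·4 = 26
  a_4 = -3·26 + -1·-10 = -68
  a_5 = -3·-68 + -1·26 = 178
  a_6 = -3·178 + -1·-68 = -466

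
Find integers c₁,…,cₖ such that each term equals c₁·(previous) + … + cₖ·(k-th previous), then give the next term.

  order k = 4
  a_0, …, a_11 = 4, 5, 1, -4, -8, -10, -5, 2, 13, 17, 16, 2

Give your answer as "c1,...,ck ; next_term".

0,1,-1,-1 ; -14

  a_4 = 0·-4 + 1·1 + -1·5 + -1·4 = -8
  a_5 = 0·-8 + 1·-4 + -1·1 + -1·5 = -10
  a_6 = 0·-10 + 1·-8 + -1·-4 + -1·1 = -5
  a_7 = 0·-5 + 1·-10 + -1·-8 + -1·-4 = 2
  a_8 = 0·2 + 1·-5 + -1·-10 + -1·-8 = 13
  a_9 = 0·13 + 1·2 + -1·-5 + -1·-10 = 17
  a_10 = 0·17 + 1·13 + -1·2 + -1·-5 = 16
  a_11 = 0·16 + 1·17 + -1·13 + -1·2 = 2
  a_12 = 0·2 + 1·16 + -1·17 + -1·13 = -14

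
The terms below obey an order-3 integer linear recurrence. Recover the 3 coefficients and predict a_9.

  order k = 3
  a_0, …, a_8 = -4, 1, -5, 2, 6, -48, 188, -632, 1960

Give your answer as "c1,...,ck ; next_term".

  a_3 = -4·-5 + -2·1 + 4·-4 = 2
  a_4 = -4·2 + -2·-5 + 4·1 = 6
  a_5 = -4·6 + -2·2 + 4·-5 = -48
  a_6 = -4·-48 + -2·6 + 4·2 = 188
  a_7 = -4·188 + -2·-48 + 4·6 = -632
  a_8 = -4·-632 + -2·188 + 4·-48 = 1960
  a_9 = -4·1960 + -2·-632 + 4·188 = -5824

-4,-2,4 ; -5824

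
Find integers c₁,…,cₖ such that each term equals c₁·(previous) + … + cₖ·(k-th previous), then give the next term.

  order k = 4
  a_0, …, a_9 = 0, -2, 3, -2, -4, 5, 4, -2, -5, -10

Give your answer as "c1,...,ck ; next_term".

  a_4 = 0·-2 + -2·3 + -1·-2 + -2·0 = -4
  a_5 = 0·-4 + -2·-2 + -1·3 + -2·-2 = 5
  a_6 = 0·5 + -2·-4 + -1·-2 + -2·3 = 4
  a_7 = 0·4 + -2·5 + -1·-4 + -2·-2 = -2
  a_8 = 0·-2 + -2·4 + -1·5 + -2·-4 = -5
  a_9 = 0·-5 + -2·-2 + -1·4 + -2·5 = -10
  a_10 = 0·-10 + -2·-5 + -1·-2 + -2·4 = 4

0,-2,-1,-2 ; 4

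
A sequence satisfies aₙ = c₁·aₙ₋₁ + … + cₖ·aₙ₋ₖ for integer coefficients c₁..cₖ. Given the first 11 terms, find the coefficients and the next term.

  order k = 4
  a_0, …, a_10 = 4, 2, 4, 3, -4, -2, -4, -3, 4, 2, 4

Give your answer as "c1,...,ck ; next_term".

  a_4 = 0·3 + 0·4 + 0·2 + -1·4 = -4
  a_5 = 0·-4 + 0·3 + 0·4 + -1·2 = -2
  a_6 = 0·-2 + 0·-4 + 0·3 + -1·4 = -4
  a_7 = 0·-4 + 0·-2 + 0·-4 + -1·3 = -3
  a_8 = 0·-3 + 0·-4 + 0·-2 + -1·-4 = 4
  a_9 = 0·4 + 0·-3 + 0·-4 + -1·-2 = 2
  a_10 = 0·2 + 0·4 + 0·-3 + -1·-4 = 4
  a_11 = 0·4 + 0·2 + 0·4 + -1·-3 = 3

0,0,0,-1 ; 3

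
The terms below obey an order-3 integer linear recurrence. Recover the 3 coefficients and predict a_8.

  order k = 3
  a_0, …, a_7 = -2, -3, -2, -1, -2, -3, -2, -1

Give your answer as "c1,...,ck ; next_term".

  a_3 = 1·-2 + -1·-3 + 1·-2 = -1
  a_4 = 1·-1 + -1·-2 + 1·-3 = -2
  a_5 = 1·-2 + -1·-1 + 1·-2 = -3
  a_6 = 1·-3 + -1·-2 + 1·-1 = -2
  a_7 = 1·-2 + -1·-3 + 1·-2 = -1
  a_8 = 1·-1 + -1·-2 + 1·-3 = -2

1,-1,1 ; -2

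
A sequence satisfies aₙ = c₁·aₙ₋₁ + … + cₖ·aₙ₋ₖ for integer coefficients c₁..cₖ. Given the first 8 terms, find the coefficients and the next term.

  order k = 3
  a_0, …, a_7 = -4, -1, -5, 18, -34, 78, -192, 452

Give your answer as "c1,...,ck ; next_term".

  a_3 = -2·-5 + 0·-1 + -2·-4 = 18
  a_4 = -2·18 + 0·-5 + -2·-1 = -34
  a_5 = -2·-34 + 0·18 + -2·-5 = 78
  a_6 = -2·78 + 0·-34 + -2·18 = -192
  a_7 = -2·-192 + 0·78 + -2·-34 = 452
  a_8 = -2·452 + 0·-192 + -2·78 = -1060

-2,0,-2 ; -1060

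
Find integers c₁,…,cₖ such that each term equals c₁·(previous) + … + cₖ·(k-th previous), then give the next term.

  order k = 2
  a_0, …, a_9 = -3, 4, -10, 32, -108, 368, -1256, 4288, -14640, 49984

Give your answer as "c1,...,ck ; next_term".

  a_2 = -4·4 + -2·-3 = -10
  a_3 = -4·-10 + -2·4 = 32
  a_4 = -4·32 + -2·-10 = -108
  a_5 = -4·-108 + -2·32 = 368
  a_6 = -4·368 + -2·-108 = -1256
  a_7 = -4·-1256 + -2·368 = 4288
  a_8 = -4·4288 + -2·-1256 = -14640
  a_9 = -4·-14640 + -2·4288 = 49984
  a_10 = -4·49984 + -2·-14640 = -170656

-4,-2 ; -170656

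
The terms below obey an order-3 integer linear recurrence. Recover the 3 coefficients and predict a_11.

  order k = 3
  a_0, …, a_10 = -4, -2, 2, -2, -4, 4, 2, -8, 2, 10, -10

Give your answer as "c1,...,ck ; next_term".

  a_3 = 0·2 + -1·-2 + 1·-4 = -2
  a_4 = 0·-2 + -1·2 + 1·-2 = -4
  a_5 = 0·-4 + -1·-2 + 1·2 = 4
  a_6 = 0·4 + -1·-4 + 1·-2 = 2
  a_7 = 0·2 + -1·4 + 1·-4 = -8
  a_8 = 0·-8 + -1·2 + 1·4 = 2
  a_9 = 0·2 + -1·-8 + 1·2 = 10
  a_10 = 0·10 + -1·2 + 1·-8 = -10
  a_11 = 0·-10 + -1·10 + 1·2 = -8

0,-1,1 ; -8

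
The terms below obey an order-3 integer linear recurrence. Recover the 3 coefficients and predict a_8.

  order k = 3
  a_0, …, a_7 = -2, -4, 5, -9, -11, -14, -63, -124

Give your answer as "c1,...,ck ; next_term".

  a_3 = 1·5 + 2·-4 + 3·-2 = -9
  a_4 = 1·-9 + 2·5 + 3·-4 = -11
  a_5 = 1·-11 + 2·-9 + 3·5 = -14
  a_6 = 1·-14 + 2·-11 + 3·-9 = -63
  a_7 = 1·-63 + 2·-14 + 3·-11 = -124
  a_8 = 1·-124 + 2·-63 + 3·-14 = -292

1,2,3 ; -292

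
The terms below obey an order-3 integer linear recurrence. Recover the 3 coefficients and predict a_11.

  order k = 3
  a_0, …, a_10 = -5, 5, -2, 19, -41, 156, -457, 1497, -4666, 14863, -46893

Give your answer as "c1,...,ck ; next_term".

-2,4,1 ; 148572

  a_3 = -2·-2 + 4·5 + 1·-5 = 19
  a_4 = -2·19 + 4·-2 + 1·5 = -41
  a_5 = -2·-41 + 4·19 + 1·-2 = 156
  a_6 = -2·156 + 4·-41 + 1·19 = -457
  a_7 = -2·-457 + 4·156 + 1·-41 = 1497
  a_8 = -2·1497 + 4·-457 + 1·156 = -4666
  a_9 = -2·-4666 + 4·1497 + 1·-457 = 14863
  a_10 = -2·14863 + 4·-4666 + 1·1497 = -46893
  a_11 = -2·-46893 + 4·14863 + 1·-4666 = 148572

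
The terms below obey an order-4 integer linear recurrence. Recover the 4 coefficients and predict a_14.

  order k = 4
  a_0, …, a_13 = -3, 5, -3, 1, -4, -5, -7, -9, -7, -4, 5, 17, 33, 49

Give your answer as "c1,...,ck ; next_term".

1,1,-1,-1 ; 60

  a_4 = 1·1 + 1·-3 + -1·5 + -1·-3 = -4
  a_5 = 1·-4 + 1·1 + -1·-3 + -1·5 = -5
  a_6 = 1·-5 + 1·-4 + -1·1 + -1·-3 = -7
  a_7 = 1·-7 + 1·-5 + -1·-4 + -1·1 = -9
  a_8 = 1·-9 + 1·-7 + -1·-5 + -1·-4 = -7
  a_9 = 1·-7 + 1·-9 + -1·-7 + -1·-5 = -4
  a_10 = 1·-4 + 1·-7 + -1·-9 + -1·-7 = 5
  a_11 = 1·5 + 1·-4 + -1·-7 + -1·-9 = 17
  a_12 = 1·17 + 1·5 + -1·-4 + -1·-7 = 33
  a_13 = 1·33 + 1·17 + -1·5 + -1·-4 = 49
  a_14 = 1·49 + 1·33 + -1·17 + -1·5 = 60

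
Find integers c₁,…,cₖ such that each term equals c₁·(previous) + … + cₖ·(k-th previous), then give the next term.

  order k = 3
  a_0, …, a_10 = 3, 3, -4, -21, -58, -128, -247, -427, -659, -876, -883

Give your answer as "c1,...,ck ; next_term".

3,-2,-1 ; -238

  a_3 = 3·-4 + -2·3 + -1·3 = -21
  a_4 = 3·-21 + -2·-4 + -1·3 = -58
  a_5 = 3·-58 + -2·-21 + -1·-4 = -128
  a_6 = 3·-128 + -2·-58 + -1·-21 = -247
  a_7 = 3·-247 + -2·-128 + -1·-58 = -427
  a_8 = 3·-427 + -2·-247 + -1·-128 = -659
  a_9 = 3·-659 + -2·-427 + -1·-247 = -876
  a_10 = 3·-876 + -2·-659 + -1·-427 = -883
  a_11 = 3·-883 + -2·-876 + -1·-659 = -238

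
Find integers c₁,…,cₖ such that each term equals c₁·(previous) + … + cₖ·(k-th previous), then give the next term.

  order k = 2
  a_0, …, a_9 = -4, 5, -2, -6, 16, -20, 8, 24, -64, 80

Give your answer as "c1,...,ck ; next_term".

  a_2 = -2·5 + -2·-4 = -2
  a_3 = -2·-2 + -2·5 = -6
  a_4 = -2·-6 + -2·-2 = 16
  a_5 = -2·16 + -2·-6 = -20
  a_6 = -2·-20 + -2·16 = 8
  a_7 = -2·8 + -2·-20 = 24
  a_8 = -2·24 + -2·8 = -64
  a_9 = -2·-64 + -2·24 = 80
  a_10 = -2·80 + -2·-64 = -32

-2,-2 ; -32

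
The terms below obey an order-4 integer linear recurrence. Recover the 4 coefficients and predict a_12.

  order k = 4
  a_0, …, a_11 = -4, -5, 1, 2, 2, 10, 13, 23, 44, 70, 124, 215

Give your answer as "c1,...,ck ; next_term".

  a_4 = 1·2 + 1·1 + 1·-5 + -1·-4 = 2
  a_5 = 1·2 + 1·2 + 1·1 + -1·-5 = 10
  a_6 = 1·10 + 1·2 + 1·2 + -1·1 = 13
  a_7 = 1·13 + 1·10 + 1·2 + -1·2 = 23
  a_8 = 1·23 + 1·13 + 1·10 + -1·2 = 44
  a_9 = 1·44 + 1·23 + 1·13 + -1·10 = 70
  a_10 = 1·70 + 1·44 + 1·23 + -1·13 = 124
  a_11 = 1·124 + 1·70 + 1·44 + -1·23 = 215
  a_12 = 1·215 + 1·124 + 1·70 + -1·44 = 365

1,1,1,-1 ; 365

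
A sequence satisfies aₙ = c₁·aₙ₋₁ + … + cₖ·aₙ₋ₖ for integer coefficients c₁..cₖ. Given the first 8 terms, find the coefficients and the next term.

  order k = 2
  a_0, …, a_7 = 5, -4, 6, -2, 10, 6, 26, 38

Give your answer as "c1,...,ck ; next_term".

1,2 ; 90

  a_2 = 1·-4 + 2·5 = 6
  a_3 = 1·6 + 2·-4 = -2
  a_4 = 1·-2 + 2·6 = 10
  a_5 = 1·10 + 2·-2 = 6
  a_6 = 1·6 + 2·10 = 26
  a_7 = 1·26 + 2·6 = 38
  a_8 = 1·38 + 2·26 = 90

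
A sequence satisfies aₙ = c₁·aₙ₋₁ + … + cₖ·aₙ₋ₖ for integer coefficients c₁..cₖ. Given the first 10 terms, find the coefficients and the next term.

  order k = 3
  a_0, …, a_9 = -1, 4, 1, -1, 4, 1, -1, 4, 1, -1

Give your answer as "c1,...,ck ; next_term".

0,0,1 ; 4

  a_3 = 0·1 + 0·4 + 1·-1 = -1
  a_4 = 0·-1 + 0·1 + 1·4 = 4
  a_5 = 0·4 + 0·-1 + 1·1 = 1
  a_6 = 0·1 + 0·4 + 1·-1 = -1
  a_7 = 0·-1 + 0·1 + 1·4 = 4
  a_8 = 0·4 + 0·-1 + 1·1 = 1
  a_9 = 0·1 + 0·4 + 1·-1 = -1
  a_10 = 0·-1 + 0·1 + 1·4 = 4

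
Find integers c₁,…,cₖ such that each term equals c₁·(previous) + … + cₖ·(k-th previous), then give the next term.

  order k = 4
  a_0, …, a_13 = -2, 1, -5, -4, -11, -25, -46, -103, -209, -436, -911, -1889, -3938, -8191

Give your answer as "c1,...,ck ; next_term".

1,2,1,-1 ; -17045

  a_4 = 1·-4 + 2·-5 + 1·1 + -1·-2 = -11
  a_5 = 1·-11 + 2·-4 + 1·-5 + -1·1 = -25
  a_6 = 1·-25 + 2·-11 + 1·-4 + -1·-5 = -46
  a_7 = 1·-46 + 2·-25 + 1·-11 + -1·-4 = -103
  a_8 = 1·-103 + 2·-46 + 1·-25 + -1·-11 = -209
  a_9 = 1·-209 + 2·-103 + 1·-46 + -1·-25 = -436
  a_10 = 1·-436 + 2·-209 + 1·-103 + -1·-46 = -911
  a_11 = 1·-911 + 2·-436 + 1·-209 + -1·-103 = -1889
  a_12 = 1·-1889 + 2·-911 + 1·-436 + -1·-209 = -3938
  a_13 = 1·-3938 + 2·-1889 + 1·-911 + -1·-436 = -8191
  a_14 = 1·-8191 + 2·-3938 + 1·-1889 + -1·-911 = -17045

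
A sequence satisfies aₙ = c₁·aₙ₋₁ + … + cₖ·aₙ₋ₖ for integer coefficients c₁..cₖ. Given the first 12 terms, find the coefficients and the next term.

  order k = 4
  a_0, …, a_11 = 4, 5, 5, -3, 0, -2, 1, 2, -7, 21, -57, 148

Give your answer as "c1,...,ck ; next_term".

-3,-1,0,-1 ; -380

  a_4 = -3·-3 + -1·5 + 0·5 + -1·4 = 0
  a_5 = -3·0 + -1·-3 + 0·5 + -1·5 = -2
  a_6 = -3·-2 + -1·0 + 0·-3 + -1·5 = 1
  a_7 = -3·1 + -1·-2 + 0·0 + -1·-3 = 2
  a_8 = -3·2 + -1·1 + 0·-2 + -1·0 = -7
  a_9 = -3·-7 + -1·2 + 0·1 + -1·-2 = 21
  a_10 = -3·21 + -1·-7 + 0·2 + -1·1 = -57
  a_11 = -3·-57 + -1·21 + 0·-7 + -1·2 = 148
  a_12 = -3·148 + -1·-57 + 0·21 + -1·-7 = -380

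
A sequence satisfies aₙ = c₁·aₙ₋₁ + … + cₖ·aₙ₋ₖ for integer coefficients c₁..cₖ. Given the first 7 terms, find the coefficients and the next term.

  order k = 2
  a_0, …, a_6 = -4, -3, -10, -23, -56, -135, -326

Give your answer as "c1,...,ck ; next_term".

2,1 ; -787

  a_2 = 2·-3 + 1·-4 = -10
  a_3 = 2·-10 + 1·-3 = -23
  a_4 = 2·-23 + 1·-10 = -56
  a_5 = 2·-56 + 1·-23 = -135
  a_6 = 2·-135 + 1·-56 = -326
  a_7 = 2·-326 + 1·-135 = -787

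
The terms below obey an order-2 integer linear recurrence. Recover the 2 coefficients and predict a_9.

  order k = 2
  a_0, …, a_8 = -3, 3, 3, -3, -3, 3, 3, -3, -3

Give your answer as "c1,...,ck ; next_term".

  a_2 = 0·3 + -1·-3 = 3
  a_3 = 0·3 + -1·3 = -3
  a_4 = 0·-3 + -1·3 = -3
  a_5 = 0·-3 + -1·-3 = 3
  a_6 = 0·3 + -1·-3 = 3
  a_7 = 0·3 + -1·3 = -3
  a_8 = 0·-3 + -1·3 = -3
  a_9 = 0·-3 + -1·-3 = 3

0,-1 ; 3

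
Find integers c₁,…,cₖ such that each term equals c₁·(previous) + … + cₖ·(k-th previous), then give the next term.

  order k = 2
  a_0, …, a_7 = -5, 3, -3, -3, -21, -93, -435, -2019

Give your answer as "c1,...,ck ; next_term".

4,3 ; -9381

  a_2 = 4·3 + 3·-5 = -3
  a_3 = 4·-3 + 3·3 = -3
  a_4 = 4·-3 + 3·-3 = -21
  a_5 = 4·-21 + 3·-3 = -93
  a_6 = 4·-93 + 3·-21 = -435
  a_7 = 4·-435 + 3·-93 = -2019
  a_8 = 4·-2019 + 3·-435 = -9381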